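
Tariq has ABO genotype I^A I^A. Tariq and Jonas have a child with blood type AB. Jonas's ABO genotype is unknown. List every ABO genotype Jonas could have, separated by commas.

I^A I^B, I^B I^B, I^B i

For each candidate genotype of Jonas, check whether crossing it with I^A I^A can produce every observed child phenotype.
  I^A I^A → possible child types {A} ✗
  I^A I^B → possible child types {A, AB} ✓
  I^A i → possible child types {A} ✗
  I^B I^B → possible child types {AB} ✓
  I^B i → possible child types {A, AB} ✓
  i i → possible child types {A} ✗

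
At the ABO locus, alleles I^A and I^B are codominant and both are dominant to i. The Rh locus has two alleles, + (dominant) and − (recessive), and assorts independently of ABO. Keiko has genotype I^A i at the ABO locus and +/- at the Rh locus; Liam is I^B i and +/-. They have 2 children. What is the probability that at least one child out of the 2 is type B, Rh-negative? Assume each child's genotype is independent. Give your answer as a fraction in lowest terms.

ABO cross I^A i × I^B i → 1/4 O, 1/4 A, 1/4 B, 1/4 AB.
Rh cross +/- × +/- → 3/4 Rh+, 1/4 Rh-; so P(type B, Rh-negative) = 1/4 × 1/4 = 1/16 per child.
P(none) = (15/16)^2 = 225/256; P(at least one) = 1 − 225/256 = 31/256.

31/256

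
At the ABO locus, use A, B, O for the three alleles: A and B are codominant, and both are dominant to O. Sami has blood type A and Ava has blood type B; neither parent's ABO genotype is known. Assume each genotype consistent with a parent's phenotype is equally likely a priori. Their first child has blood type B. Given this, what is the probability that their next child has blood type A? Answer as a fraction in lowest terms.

1/12

Possible genotypes: Sami ∈ {AA, AO}; Ava ∈ {BB, BO}.
Weight each parental genotype pair by prior × P(type-B child):
  AO × BB: posterior weight 2/3; P(next child type A) = 0.
  AO × BO: posterior weight 1/3; P(next child type A) = 1/4.
Weighted sum = 1/12.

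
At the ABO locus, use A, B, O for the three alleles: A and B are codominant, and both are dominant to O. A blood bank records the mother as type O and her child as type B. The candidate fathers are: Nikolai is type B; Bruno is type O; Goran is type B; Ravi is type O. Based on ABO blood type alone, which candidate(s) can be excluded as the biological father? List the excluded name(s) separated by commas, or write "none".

A candidate is excluded only if no genotype consistent with his phenotype could produce a type B child with a type O mother.
Bruno (type O): no genotype consistent with that phenotype can produce a type-B child with a type-O mother.
Ravi (type O): no genotype consistent with that phenotype can produce a type-B child with a type-O mother.

Bruno, Ravi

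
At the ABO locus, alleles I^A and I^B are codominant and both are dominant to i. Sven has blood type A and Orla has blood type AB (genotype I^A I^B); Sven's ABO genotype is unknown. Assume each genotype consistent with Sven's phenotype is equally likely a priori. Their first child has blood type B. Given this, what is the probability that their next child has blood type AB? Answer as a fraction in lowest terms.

Possible genotypes: Sven ∈ {I^A I^A, I^A i}; Orla ∈ {I^A I^B}.
Weight each parental genotype pair by prior × P(type-B child):
  I^A i × I^A I^B: posterior weight 1; P(next child type AB) = 1/4.
Weighted sum = 1/4.

1/4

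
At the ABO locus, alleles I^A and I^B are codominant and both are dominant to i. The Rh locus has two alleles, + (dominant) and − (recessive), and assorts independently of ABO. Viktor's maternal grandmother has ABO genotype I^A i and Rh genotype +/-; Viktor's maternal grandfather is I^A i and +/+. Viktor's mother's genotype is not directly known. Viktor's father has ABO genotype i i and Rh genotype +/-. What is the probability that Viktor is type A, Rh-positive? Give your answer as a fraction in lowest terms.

Viktor's mother's ABO genotype from I^A i × I^A i: 1/4 I^A I^A, 1/2 I^A i, 1/4 i i.
Crossing each possibility with the father i i and summing P(type A): 1/4·1 + 1/2·1/2 + 1/4·0 = 1/2.
Similarly for Rh via the mother's Rh distribution: P(Rh+) = 7/8.
Independent loci: 1/2 × 7/8 = 7/16.

7/16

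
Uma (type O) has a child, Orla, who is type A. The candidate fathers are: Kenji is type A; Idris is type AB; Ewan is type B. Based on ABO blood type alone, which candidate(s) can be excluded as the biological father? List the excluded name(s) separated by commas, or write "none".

Ewan

A candidate is excluded only if no genotype consistent with his phenotype could produce a type A child with a type O mother.
Ewan (type B): no genotype consistent with that phenotype can produce a type-A child with a type-O mother.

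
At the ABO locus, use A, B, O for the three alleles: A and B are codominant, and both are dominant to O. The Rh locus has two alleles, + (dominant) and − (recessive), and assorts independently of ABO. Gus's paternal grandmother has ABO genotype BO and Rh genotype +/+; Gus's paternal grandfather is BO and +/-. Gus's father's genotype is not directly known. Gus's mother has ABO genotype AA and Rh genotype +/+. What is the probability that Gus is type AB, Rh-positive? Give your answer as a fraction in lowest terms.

Gus's father's ABO genotype from BO × BO: 1/4 BB, 1/2 BO, 1/4 OO.
Crossing each possibility with the mother AA and summing P(type AB): 1/4·1 + 1/2·1/2 + 1/4·0 = 1/2.
Similarly for Rh via the father's Rh distribution: P(Rh+) = 1.
Independent loci: 1/2 × 1 = 1/2.

1/2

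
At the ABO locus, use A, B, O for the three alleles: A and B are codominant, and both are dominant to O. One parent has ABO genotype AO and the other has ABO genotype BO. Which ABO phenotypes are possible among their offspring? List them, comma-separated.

Gametes from AO × BO give offspring ABO genotypes AB, AO, BO, OO, i.e. phenotypes O, A, B, AB.

O, A, B, AB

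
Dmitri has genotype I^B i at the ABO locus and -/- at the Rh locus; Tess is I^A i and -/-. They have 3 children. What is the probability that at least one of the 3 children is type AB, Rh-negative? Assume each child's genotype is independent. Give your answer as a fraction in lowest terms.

37/64

ABO cross I^B i × I^A i → 1/4 O, 1/4 A, 1/4 B, 1/4 AB.
Rh cross -/- × -/- → 1 Rh-; so P(type AB, Rh-negative) = 1/4 × 1 = 1/4 per child.
P(none) = (3/4)^3 = 27/64; P(at least one) = 1 − 27/64 = 37/64.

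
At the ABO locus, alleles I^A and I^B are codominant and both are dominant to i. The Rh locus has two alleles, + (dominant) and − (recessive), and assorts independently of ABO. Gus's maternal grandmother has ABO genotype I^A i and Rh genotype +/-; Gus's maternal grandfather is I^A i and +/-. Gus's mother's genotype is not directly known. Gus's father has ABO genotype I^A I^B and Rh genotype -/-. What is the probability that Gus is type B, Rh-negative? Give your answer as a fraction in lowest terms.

Gus's mother's ABO genotype from I^A i × I^A i: 1/4 I^A I^A, 1/2 I^A i, 1/4 i i.
Crossing each possibility with the father I^A I^B and summing P(type B): 1/4·0 + 1/2·1/4 + 1/4·1/2 = 1/4.
Similarly for Rh via the mother's Rh distribution: P(Rh-) = 1/2.
Independent loci: 1/4 × 1/2 = 1/8.

1/8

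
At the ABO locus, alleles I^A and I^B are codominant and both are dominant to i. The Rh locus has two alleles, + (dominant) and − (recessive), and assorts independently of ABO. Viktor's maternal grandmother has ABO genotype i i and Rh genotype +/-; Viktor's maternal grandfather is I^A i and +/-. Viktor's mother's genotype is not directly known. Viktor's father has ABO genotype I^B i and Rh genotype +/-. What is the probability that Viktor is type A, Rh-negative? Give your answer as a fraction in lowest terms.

Viktor's mother's ABO genotype from i i × I^A i: 1/2 I^A i, 1/2 i i.
Crossing each possibility with the father I^B i and summing P(type A): 1/2·1/4 + 1/2·0 = 1/8.
Similarly for Rh via the mother's Rh distribution: P(Rh-) = 1/4.
Independent loci: 1/8 × 1/4 = 1/32.

1/32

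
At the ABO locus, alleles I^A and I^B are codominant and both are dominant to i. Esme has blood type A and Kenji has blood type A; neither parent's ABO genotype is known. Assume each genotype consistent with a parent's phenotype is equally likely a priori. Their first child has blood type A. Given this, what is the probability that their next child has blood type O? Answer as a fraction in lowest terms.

1/20

Possible genotypes: Esme ∈ {I^A I^A, I^A i}; Kenji ∈ {I^A I^A, I^A i}.
Weight each parental genotype pair by prior × P(type-A child):
  I^A I^A × I^A I^A: posterior weight 4/15; P(next child type O) = 0.
  I^A I^A × I^A i: posterior weight 4/15; P(next child type O) = 0.
  I^A i × I^A I^A: posterior weight 4/15; P(next child type O) = 0.
  I^A i × I^A i: posterior weight 1/5; P(next child type O) = 1/4.
Weighted sum = 1/20.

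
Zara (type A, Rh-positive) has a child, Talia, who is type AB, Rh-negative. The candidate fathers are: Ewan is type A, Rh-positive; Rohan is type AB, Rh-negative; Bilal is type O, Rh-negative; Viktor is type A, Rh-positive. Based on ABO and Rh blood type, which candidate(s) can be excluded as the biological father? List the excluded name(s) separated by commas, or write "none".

A candidate is excluded only if no genotype consistent with his phenotype could produce a type AB, Rh-negative child with a type A, Rh-positive mother.
Ewan (type A, Rh+): no genotype consistent with that phenotype can produce a type-AB Rh- child with a type-A mother.
Bilal (type O, Rh-): no genotype consistent with that phenotype can produce a type-AB Rh- child with a type-A mother.
Viktor (type A, Rh+): no genotype consistent with that phenotype can produce a type-AB Rh- child with a type-A mother.

Ewan, Bilal, Viktor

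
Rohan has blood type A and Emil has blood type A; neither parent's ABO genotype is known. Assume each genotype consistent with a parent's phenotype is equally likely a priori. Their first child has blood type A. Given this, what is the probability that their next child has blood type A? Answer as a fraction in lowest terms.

Possible genotypes: Rohan ∈ {I^A I^A, I^A i}; Emil ∈ {I^A I^A, I^A i}.
Weight each parental genotype pair by prior × P(type-A child):
  I^A I^A × I^A I^A: posterior weight 4/15; P(next child type A) = 1.
  I^A I^A × I^A i: posterior weight 4/15; P(next child type A) = 1.
  I^A i × I^A I^A: posterior weight 4/15; P(next child type A) = 1.
  I^A i × I^A i: posterior weight 1/5; P(next child type A) = 3/4.
Weighted sum = 19/20.

19/20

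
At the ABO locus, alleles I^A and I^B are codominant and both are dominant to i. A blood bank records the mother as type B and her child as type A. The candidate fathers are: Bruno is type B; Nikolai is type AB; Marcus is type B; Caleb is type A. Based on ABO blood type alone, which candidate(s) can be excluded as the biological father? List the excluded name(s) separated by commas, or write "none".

A candidate is excluded only if no genotype consistent with his phenotype could produce a type A child with a type B mother.
Bruno (type B): no genotype consistent with that phenotype can produce a type-A child with a type-B mother.
Marcus (type B): no genotype consistent with that phenotype can produce a type-A child with a type-B mother.

Bruno, Marcus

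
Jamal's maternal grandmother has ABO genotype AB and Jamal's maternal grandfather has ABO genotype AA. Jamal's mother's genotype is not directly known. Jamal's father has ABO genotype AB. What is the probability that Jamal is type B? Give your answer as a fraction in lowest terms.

Jamal's mother's ABO genotype from AB × AA: 1/2 AA, 1/2 AB.
Crossing each possibility with the father AB and summing P(type B): 1/2·0 + 1/2·1/4 = 1/8.

1/8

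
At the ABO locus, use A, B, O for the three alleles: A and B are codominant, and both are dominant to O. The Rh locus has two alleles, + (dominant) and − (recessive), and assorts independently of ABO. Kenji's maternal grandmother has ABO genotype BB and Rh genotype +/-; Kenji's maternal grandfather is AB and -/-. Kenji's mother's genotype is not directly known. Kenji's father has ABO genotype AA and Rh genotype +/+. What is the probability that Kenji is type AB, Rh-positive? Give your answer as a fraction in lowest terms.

3/4

Kenji's mother's ABO genotype from BB × AB: 1/2 AB, 1/2 BB.
Crossing each possibility with the father AA and summing P(type AB): 1/2·1/2 + 1/2·1 = 3/4.
Similarly for Rh via the mother's Rh distribution: P(Rh+) = 1.
Independent loci: 3/4 × 1 = 3/4.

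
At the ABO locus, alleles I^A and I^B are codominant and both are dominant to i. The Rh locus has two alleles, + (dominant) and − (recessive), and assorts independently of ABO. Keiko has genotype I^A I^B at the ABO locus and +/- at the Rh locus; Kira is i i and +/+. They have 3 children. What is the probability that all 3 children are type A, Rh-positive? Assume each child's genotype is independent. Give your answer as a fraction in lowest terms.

ABO cross I^A I^B × i i → 1/2 A, 1/2 B.
Rh cross +/- × +/+ → 1 Rh+; so P(type A, Rh-positive) = 1/2 × 1 = 1/2 per child.
All 3 independent: (1/2)^3 = 1/8.

1/8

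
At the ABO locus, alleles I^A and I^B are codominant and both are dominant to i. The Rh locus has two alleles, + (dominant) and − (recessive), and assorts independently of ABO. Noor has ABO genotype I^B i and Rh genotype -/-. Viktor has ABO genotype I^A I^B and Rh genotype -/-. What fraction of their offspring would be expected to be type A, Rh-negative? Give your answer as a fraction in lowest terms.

ABO cross I^B i × I^A I^B → offspring phenotypes: 1/4 A, 1/2 B, 1/4 AB.
Rh cross -/- × -/- → 1 Rh-.
Independent loci: P(type A, Rh-negative) = 1/4 × 1 = 1/4.

1/4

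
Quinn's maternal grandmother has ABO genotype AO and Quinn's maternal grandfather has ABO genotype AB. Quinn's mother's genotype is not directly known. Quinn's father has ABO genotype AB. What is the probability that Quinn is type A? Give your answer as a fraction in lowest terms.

3/8

Quinn's mother's ABO genotype from AO × AB: 1/4 AA, 1/4 AB, 1/4 AO, 1/4 BO.
Crossing each possibility with the father AB and summing P(type A): 1/4·1/2 + 1/4·1/4 + 1/4·1/2 + 1/4·1/4 = 3/8.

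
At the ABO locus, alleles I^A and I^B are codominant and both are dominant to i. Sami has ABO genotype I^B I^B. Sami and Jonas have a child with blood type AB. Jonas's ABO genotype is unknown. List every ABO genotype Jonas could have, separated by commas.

I^A I^A, I^A I^B, I^A i

For each candidate genotype of Jonas, check whether crossing it with I^B I^B can produce every observed child phenotype.
  I^A I^A → possible child types {AB} ✓
  I^A I^B → possible child types {B, AB} ✓
  I^A i → possible child types {B, AB} ✓
  I^B I^B → possible child types {B} ✗
  I^B i → possible child types {B} ✗
  i i → possible child types {B} ✗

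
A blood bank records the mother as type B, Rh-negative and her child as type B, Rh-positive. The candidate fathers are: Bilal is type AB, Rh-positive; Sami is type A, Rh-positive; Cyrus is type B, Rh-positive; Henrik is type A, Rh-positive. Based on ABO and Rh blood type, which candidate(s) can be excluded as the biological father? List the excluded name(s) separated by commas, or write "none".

none

A candidate is excluded only if no genotype consistent with his phenotype could produce a type B, Rh-positive child with a type B, Rh-negative mother.
Every candidate has at least one consistent genotype combination, so none can be excluded.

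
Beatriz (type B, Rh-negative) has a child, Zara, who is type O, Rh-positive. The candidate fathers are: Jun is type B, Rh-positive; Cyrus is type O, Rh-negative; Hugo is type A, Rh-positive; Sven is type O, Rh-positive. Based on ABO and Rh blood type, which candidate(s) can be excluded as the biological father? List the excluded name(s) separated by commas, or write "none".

A candidate is excluded only if no genotype consistent with his phenotype could produce a type O, Rh-positive child with a type B, Rh-negative mother.
Cyrus (type O, Rh-): no genotype consistent with that phenotype can produce a type-O Rh+ child with a type-B mother.

Cyrus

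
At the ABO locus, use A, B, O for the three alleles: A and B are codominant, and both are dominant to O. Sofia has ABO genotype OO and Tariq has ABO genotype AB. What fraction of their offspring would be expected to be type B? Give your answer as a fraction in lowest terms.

1/2

ABO cross OO × AB → offspring phenotypes: 1/2 A, 1/2 B.
So P(type B) = 1/2.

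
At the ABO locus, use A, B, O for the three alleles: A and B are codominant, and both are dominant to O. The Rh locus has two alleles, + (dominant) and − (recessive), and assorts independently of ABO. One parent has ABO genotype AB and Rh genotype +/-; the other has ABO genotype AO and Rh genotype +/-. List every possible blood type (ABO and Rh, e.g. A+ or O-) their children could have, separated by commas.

Gametes from AB × AO give offspring ABO genotypes AA, AB, AO, BO, i.e. phenotypes A, B, AB.
Rh cross +/- × +/- → phenotypes Rh+, Rh-.
Combining independently: A+, A-, B+, B-, AB+, AB-.

A+, A-, B+, B-, AB+, AB-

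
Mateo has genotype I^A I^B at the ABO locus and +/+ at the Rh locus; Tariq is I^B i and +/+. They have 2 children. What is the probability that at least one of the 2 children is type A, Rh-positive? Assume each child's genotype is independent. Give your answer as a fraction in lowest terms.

ABO cross I^A I^B × I^B i → 1/4 A, 1/2 B, 1/4 AB.
Rh cross +/+ × +/+ → 1 Rh+; so P(type A, Rh-positive) = 1/4 × 1 = 1/4 per child.
P(none) = (3/4)^2 = 9/16; P(at least one) = 1 − 9/16 = 7/16.

7/16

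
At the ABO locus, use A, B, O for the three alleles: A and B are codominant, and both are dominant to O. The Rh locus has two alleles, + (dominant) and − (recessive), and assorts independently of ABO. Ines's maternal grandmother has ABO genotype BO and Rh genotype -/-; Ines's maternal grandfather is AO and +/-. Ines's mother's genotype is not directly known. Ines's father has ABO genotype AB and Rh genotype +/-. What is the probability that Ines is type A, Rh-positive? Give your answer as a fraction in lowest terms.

Ines's mother's ABO genotype from BO × AO: 1/4 AB, 1/4 AO, 1/4 BO, 1/4 OO.
Crossing each possibility with the father AB and summing P(type A): 1/4·1/4 + 1/4·1/2 + 1/4·1/4 + 1/4·1/2 = 3/8.
Similarly for Rh via the mother's Rh distribution: P(Rh+) = 5/8.
Independent loci: 3/8 × 5/8 = 15/64.

15/64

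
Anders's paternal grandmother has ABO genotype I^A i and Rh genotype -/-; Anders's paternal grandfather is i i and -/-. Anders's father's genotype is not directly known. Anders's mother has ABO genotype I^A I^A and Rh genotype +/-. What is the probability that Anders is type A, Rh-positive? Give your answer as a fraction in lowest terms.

Anders's father's ABO genotype from I^A i × i i: 1/2 I^A i, 1/2 i i.
Crossing each possibility with the mother I^A I^A and summing P(type A): 1/2·1 + 1/2·1 = 1.
Similarly for Rh via the father's Rh distribution: P(Rh+) = 1/2.
Independent loci: 1 × 1/2 = 1/2.

1/2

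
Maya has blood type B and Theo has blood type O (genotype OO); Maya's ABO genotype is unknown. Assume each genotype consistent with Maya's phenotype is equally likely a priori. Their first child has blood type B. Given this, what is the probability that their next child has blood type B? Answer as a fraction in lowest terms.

5/6

Possible genotypes: Maya ∈ {BB, BO}; Theo ∈ {OO}.
Weight each parental genotype pair by prior × P(type-B child):
  BB × OO: posterior weight 2/3; P(next child type B) = 1.
  BO × OO: posterior weight 1/3; P(next child type B) = 1/2.
Weighted sum = 5/6.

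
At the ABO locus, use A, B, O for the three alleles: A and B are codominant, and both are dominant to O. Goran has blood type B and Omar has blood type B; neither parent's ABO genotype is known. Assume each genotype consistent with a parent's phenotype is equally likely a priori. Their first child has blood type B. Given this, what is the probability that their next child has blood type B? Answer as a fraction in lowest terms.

Possible genotypes: Goran ∈ {BB, BO}; Omar ∈ {BB, BO}.
Weight each parental genotype pair by prior × P(type-B child):
  BB × BB: posterior weight 4/15; P(next child type B) = 1.
  BB × BO: posterior weight 4/15; P(next child type B) = 1.
  BO × BB: posterior weight 4/15; P(next child type B) = 1.
  BO × BO: posterior weight 1/5; P(next child type B) = 3/4.
Weighted sum = 19/20.

19/20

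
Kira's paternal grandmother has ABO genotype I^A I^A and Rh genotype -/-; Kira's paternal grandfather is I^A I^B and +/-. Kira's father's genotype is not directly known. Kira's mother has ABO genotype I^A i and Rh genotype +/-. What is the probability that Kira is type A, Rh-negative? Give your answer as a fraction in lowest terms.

Kira's father's ABO genotype from I^A I^A × I^A I^B: 1/2 I^A I^A, 1/2 I^A I^B.
Crossing each possibility with the mother I^A i and summing P(type A): 1/2·1 + 1/2·1/2 = 3/4.
Similarly for Rh via the father's Rh distribution: P(Rh-) = 3/8.
Independent loci: 3/4 × 3/8 = 9/32.

9/32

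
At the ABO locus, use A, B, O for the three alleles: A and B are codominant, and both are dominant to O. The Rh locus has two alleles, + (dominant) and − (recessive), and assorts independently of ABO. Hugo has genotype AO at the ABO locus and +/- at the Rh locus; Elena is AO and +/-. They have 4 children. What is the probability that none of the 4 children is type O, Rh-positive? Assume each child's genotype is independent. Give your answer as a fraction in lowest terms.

ABO cross AO × AO → 1/4 O, 3/4 A.
Rh cross +/- × +/- → 3/4 Rh+, 1/4 Rh-; so P(type O, Rh-positive) = 1/4 × 3/4 = 3/16 per child.
P(not type O, Rh-positive) = 13/16 for one child; (13/16)^4 = 28561/65536.

28561/65536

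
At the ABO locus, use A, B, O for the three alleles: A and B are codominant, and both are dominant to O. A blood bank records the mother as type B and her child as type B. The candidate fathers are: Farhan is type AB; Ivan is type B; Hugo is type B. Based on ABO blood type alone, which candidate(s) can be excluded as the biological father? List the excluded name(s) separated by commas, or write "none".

A candidate is excluded only if no genotype consistent with his phenotype could produce a type B child with a type B mother.
Every candidate has at least one consistent genotype combination, so none can be excluded.

none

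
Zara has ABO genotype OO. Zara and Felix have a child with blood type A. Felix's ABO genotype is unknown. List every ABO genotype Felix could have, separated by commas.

AA, AB, AO

For each candidate genotype of Felix, check whether crossing it with OO can produce every observed child phenotype.
  AA → possible child types {A} ✓
  AB → possible child types {A, B} ✓
  AO → possible child types {O, A} ✓
  BB → possible child types {B} ✗
  BO → possible child types {O, B} ✗
  OO → possible child types {O} ✗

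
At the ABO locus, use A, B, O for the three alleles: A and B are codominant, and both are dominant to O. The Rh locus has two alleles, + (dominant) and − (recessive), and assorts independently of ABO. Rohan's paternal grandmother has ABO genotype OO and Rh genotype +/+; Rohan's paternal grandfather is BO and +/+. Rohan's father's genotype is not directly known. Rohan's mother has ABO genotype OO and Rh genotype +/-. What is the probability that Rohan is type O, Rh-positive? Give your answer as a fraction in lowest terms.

3/4

Rohan's father's ABO genotype from OO × BO: 1/2 BO, 1/2 OO.
Crossing each possibility with the mother OO and summing P(type O): 1/2·1/2 + 1/2·1 = 3/4.
Similarly for Rh via the father's Rh distribution: P(Rh+) = 1.
Independent loci: 3/4 × 1 = 3/4.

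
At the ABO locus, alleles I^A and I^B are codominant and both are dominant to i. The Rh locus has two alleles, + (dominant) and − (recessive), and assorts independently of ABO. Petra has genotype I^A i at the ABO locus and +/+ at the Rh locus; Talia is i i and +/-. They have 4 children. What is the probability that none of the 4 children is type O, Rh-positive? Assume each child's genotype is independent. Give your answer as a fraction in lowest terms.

ABO cross I^A i × i i → 1/2 O, 1/2 A.
Rh cross +/+ × +/- → 1 Rh+; so P(type O, Rh-positive) = 1/2 × 1 = 1/2 per child.
P(not type O, Rh-positive) = 1/2 for one child; (1/2)^4 = 1/16.

1/16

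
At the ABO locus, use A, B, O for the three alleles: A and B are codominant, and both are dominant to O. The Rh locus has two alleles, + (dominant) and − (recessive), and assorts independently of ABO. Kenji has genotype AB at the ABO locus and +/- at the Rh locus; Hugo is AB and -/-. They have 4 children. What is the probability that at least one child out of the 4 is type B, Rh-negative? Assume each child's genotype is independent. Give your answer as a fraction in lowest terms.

ABO cross AB × AB → 1/4 A, 1/4 B, 1/2 AB.
Rh cross +/- × -/- → 1/2 Rh+, 1/2 Rh-; so P(type B, Rh-negative) = 1/4 × 1/2 = 1/8 per child.
P(none) = (7/8)^4 = 2401/4096; P(at least one) = 1 − 2401/4096 = 1695/4096.

1695/4096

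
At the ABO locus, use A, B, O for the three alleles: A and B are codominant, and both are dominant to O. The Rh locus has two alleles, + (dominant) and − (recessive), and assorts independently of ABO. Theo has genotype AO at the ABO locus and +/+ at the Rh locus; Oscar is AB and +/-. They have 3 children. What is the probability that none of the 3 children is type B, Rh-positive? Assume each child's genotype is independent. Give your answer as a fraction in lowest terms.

27/64

ABO cross AO × AB → 1/2 A, 1/4 B, 1/4 AB.
Rh cross +/+ × +/- → 1 Rh+; so P(type B, Rh-positive) = 1/4 × 1 = 1/4 per child.
P(not type B, Rh-positive) = 3/4 for one child; (3/4)^3 = 27/64.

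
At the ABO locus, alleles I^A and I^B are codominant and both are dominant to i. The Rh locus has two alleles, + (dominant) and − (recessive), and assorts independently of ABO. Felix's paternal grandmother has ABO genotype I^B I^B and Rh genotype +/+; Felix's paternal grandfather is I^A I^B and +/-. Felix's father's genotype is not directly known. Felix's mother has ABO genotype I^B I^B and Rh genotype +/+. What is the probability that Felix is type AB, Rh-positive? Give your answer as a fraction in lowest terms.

1/4

Felix's father's ABO genotype from I^B I^B × I^A I^B: 1/2 I^A I^B, 1/2 I^B I^B.
Crossing each possibility with the mother I^B I^B and summing P(type AB): 1/2·1/2 + 1/2·0 = 1/4.
Similarly for Rh via the father's Rh distribution: P(Rh+) = 1.
Independent loci: 1/4 × 1 = 1/4.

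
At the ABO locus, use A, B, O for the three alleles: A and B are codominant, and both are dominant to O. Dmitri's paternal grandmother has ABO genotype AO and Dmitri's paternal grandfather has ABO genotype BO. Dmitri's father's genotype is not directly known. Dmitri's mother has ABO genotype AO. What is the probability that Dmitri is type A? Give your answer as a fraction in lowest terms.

1/2

Dmitri's father's ABO genotype from AO × BO: 1/4 AB, 1/4 AO, 1/4 BO, 1/4 OO.
Crossing each possibility with the mother AO and summing P(type A): 1/4·1/2 + 1/4·3/4 + 1/4·1/4 + 1/4·1/2 = 1/2.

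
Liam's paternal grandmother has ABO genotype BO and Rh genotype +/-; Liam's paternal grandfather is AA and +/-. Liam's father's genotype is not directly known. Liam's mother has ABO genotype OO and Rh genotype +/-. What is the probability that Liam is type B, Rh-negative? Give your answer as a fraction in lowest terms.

1/16

Liam's father's ABO genotype from BO × AA: 1/2 AB, 1/2 AO.
Crossing each possibility with the mother OO and summing P(type B): 1/2·1/2 + 1/2·0 = 1/4.
Similarly for Rh via the father's Rh distribution: P(Rh-) = 1/4.
Independent loci: 1/4 × 1/4 = 1/16.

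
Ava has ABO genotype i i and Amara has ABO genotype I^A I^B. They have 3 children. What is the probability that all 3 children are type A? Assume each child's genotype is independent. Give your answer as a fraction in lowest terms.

ABO cross i i × I^A I^B → 1/2 A, 1/2 B.
So P(type A) = 1/2 per child.
All 3 independent: (1/2)^3 = 1/8.

1/8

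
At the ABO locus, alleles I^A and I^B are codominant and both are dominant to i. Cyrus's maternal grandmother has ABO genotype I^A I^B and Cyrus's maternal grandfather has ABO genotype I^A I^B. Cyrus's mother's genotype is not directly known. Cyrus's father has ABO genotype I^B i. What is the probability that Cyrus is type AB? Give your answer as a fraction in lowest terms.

Cyrus's mother's ABO genotype from I^A I^B × I^A I^B: 1/4 I^A I^A, 1/2 I^A I^B, 1/4 I^B I^B.
Crossing each possibility with the father I^B i and summing P(type AB): 1/4·1/2 + 1/2·1/4 + 1/4·0 = 1/4.

1/4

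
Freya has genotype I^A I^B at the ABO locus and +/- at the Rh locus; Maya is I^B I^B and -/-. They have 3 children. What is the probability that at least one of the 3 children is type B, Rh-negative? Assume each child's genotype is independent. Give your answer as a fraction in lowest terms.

37/64

ABO cross I^A I^B × I^B I^B → 1/2 B, 1/2 AB.
Rh cross +/- × -/- → 1/2 Rh+, 1/2 Rh-; so P(type B, Rh-negative) = 1/2 × 1/2 = 1/4 per child.
P(none) = (3/4)^3 = 27/64; P(at least one) = 1 − 27/64 = 37/64.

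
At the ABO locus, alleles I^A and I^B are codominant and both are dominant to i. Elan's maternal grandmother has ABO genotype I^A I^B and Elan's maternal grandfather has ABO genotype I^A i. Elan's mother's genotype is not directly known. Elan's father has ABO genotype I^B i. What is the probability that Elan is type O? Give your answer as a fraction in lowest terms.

1/8

Elan's mother's ABO genotype from I^A I^B × I^A i: 1/4 I^A I^A, 1/4 I^A I^B, 1/4 I^A i, 1/4 I^B i.
Crossing each possibility with the father I^B i and summing P(type O): 1/4·0 + 1/4·0 + 1/4·1/4 + 1/4·1/4 = 1/8.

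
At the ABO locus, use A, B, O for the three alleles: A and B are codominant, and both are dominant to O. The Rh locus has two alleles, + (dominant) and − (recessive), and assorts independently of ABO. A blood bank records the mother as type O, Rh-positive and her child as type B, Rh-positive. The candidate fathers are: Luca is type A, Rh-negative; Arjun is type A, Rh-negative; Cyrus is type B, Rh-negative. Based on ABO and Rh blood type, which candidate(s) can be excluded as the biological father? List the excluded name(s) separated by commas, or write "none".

Luca, Arjun

A candidate is excluded only if no genotype consistent with his phenotype could produce a type B, Rh-positive child with a type O, Rh-positive mother.
Luca (type A, Rh-): no genotype consistent with that phenotype can produce a type-B Rh+ child with a type-O mother.
Arjun (type A, Rh-): no genotype consistent with that phenotype can produce a type-B Rh+ child with a type-O mother.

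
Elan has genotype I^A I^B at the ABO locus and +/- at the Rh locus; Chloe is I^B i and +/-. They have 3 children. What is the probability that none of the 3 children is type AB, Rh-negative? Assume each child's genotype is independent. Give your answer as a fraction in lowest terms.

ABO cross I^A I^B × I^B i → 1/4 A, 1/2 B, 1/4 AB.
Rh cross +/- × +/- → 3/4 Rh+, 1/4 Rh-; so P(type AB, Rh-negative) = 1/4 × 1/4 = 1/16 per child.
P(not type AB, Rh-negative) = 15/16 for one child; (15/16)^3 = 3375/4096.

3375/4096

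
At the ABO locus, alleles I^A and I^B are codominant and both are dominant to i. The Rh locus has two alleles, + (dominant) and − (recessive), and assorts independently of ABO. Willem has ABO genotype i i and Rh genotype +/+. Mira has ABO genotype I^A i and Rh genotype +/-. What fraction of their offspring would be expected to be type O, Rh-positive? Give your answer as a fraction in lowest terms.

ABO cross i i × I^A i → offspring phenotypes: 1/2 O, 1/2 A.
Rh cross +/+ × +/- → 1 Rh+.
Independent loci: P(type O, Rh-positive) = 1/2 × 1 = 1/2.

1/2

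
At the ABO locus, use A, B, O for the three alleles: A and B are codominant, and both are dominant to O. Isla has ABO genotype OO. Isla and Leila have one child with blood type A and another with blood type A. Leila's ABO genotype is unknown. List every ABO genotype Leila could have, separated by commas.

AA, AB, AO

For each candidate genotype of Leila, check whether crossing it with OO can produce every observed child phenotype.
  AA → possible child types {A} ✓
  AB → possible child types {A, B} ✓
  AO → possible child types {O, A} ✓
  BB → possible child types {B} ✗
  BO → possible child types {O, B} ✗
  OO → possible child types {O} ✗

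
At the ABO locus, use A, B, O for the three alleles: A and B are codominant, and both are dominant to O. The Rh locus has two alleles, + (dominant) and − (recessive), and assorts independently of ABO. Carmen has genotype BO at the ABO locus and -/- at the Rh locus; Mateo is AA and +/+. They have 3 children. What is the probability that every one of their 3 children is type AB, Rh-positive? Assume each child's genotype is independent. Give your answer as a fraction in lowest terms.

1/8

ABO cross BO × AA → 1/2 A, 1/2 AB.
Rh cross -/- × +/+ → 1 Rh+; so P(type AB, Rh-positive) = 1/2 × 1 = 1/2 per child.
All 3 independent: (1/2)^3 = 1/8.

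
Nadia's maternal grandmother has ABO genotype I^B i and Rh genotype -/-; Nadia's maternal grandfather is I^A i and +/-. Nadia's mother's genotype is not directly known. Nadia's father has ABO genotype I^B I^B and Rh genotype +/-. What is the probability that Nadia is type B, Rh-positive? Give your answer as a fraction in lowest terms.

15/32

Nadia's mother's ABO genotype from I^B i × I^A i: 1/4 I^A I^B, 1/4 I^A i, 1/4 I^B i, 1/4 i i.
Crossing each possibility with the father I^B I^B and summing P(type B): 1/4·1/2 + 1/4·1/2 + 1/4·1 + 1/4·1 = 3/4.
Similarly for Rh via the mother's Rh distribution: P(Rh+) = 5/8.
Independent loci: 3/4 × 5/8 = 15/32.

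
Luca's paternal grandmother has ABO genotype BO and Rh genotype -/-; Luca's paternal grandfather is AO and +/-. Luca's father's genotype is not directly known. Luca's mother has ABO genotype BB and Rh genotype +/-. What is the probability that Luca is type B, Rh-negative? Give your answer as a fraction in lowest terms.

9/32

Luca's father's ABO genotype from BO × AO: 1/4 AB, 1/4 AO, 1/4 BO, 1/4 OO.
Crossing each possibility with the mother BB and summing P(type B): 1/4·1/2 + 1/4·1/2 + 1/4·1 + 1/4·1 = 3/4.
Similarly for Rh via the father's Rh distribution: P(Rh-) = 3/8.
Independent loci: 3/4 × 3/8 = 9/32.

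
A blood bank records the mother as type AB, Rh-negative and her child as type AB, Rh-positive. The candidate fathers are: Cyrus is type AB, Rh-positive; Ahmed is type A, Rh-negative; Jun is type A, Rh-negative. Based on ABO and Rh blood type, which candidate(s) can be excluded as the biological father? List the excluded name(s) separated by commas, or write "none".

Ahmed, Jun

A candidate is excluded only if no genotype consistent with his phenotype could produce a type AB, Rh-positive child with a type AB, Rh-negative mother.
Ahmed (type A, Rh-): no genotype consistent with that phenotype can produce a type-AB Rh+ child with a type-AB mother.
Jun (type A, Rh-): no genotype consistent with that phenotype can produce a type-AB Rh+ child with a type-AB mother.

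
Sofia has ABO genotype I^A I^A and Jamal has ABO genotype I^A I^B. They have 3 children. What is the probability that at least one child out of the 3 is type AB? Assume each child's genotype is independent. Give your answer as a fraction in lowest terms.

7/8

ABO cross I^A I^A × I^A I^B → 1/2 A, 1/2 AB.
So P(type AB) = 1/2 per child.
P(none) = (1/2)^3 = 1/8; P(at least one) = 1 − 1/8 = 7/8.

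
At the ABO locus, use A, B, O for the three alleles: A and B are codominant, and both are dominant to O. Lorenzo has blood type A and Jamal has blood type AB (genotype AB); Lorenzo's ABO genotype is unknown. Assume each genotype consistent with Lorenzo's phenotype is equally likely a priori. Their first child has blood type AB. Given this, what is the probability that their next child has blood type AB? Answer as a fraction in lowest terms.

5/12

Possible genotypes: Lorenzo ∈ {AA, AO}; Jamal ∈ {AB}.
Weight each parental genotype pair by prior × P(type-AB child):
  AA × AB: posterior weight 2/3; P(next child type AB) = 1/2.
  AO × AB: posterior weight 1/3; P(next child type AB) = 1/4.
Weighted sum = 5/12.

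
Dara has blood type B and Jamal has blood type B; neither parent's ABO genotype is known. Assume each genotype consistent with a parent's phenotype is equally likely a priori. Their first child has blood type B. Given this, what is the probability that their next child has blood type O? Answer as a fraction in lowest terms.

1/20

Possible genotypes: Dara ∈ {I^B I^B, I^B i}; Jamal ∈ {I^B I^B, I^B i}.
Weight each parental genotype pair by prior × P(type-B child):
  I^B I^B × I^B I^B: posterior weight 4/15; P(next child type O) = 0.
  I^B I^B × I^B i: posterior weight 4/15; P(next child type O) = 0.
  I^B i × I^B I^B: posterior weight 4/15; P(next child type O) = 0.
  I^B i × I^B i: posterior weight 1/5; P(next child type O) = 1/4.
Weighted sum = 1/20.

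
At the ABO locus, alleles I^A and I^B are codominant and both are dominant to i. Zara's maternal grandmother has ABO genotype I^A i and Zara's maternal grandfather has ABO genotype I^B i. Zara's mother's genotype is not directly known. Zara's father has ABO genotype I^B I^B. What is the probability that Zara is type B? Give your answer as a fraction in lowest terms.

Zara's mother's ABO genotype from I^A i × I^B i: 1/4 I^A I^B, 1/4 I^A i, 1/4 I^B i, 1/4 i i.
Crossing each possibility with the father I^B I^B and summing P(type B): 1/4·1/2 + 1/4·1/2 + 1/4·1 + 1/4·1 = 3/4.

3/4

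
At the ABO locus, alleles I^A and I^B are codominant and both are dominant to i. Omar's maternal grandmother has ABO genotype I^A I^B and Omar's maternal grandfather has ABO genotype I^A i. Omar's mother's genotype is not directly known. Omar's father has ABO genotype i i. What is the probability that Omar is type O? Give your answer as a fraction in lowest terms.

Omar's mother's ABO genotype from I^A I^B × I^A i: 1/4 I^A I^A, 1/4 I^A I^B, 1/4 I^A i, 1/4 I^B i.
Crossing each possibility with the father i i and summing P(type O): 1/4·0 + 1/4·0 + 1/4·1/2 + 1/4·1/2 = 1/4.

1/4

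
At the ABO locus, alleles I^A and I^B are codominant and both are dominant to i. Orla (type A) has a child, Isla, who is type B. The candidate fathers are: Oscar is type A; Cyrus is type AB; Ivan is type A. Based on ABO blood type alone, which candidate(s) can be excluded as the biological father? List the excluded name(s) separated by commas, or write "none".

Oscar, Ivan

A candidate is excluded only if no genotype consistent with his phenotype could produce a type B child with a type A mother.
Oscar (type A): no genotype consistent with that phenotype can produce a type-B child with a type-A mother.
Ivan (type A): no genotype consistent with that phenotype can produce a type-B child with a type-A mother.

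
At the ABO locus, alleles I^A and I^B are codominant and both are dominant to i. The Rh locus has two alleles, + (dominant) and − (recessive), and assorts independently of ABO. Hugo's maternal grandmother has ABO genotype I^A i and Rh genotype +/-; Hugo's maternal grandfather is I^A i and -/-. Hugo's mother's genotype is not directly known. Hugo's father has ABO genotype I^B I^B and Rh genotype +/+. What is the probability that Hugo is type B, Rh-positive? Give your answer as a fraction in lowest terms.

1/2

Hugo's mother's ABO genotype from I^A i × I^A i: 1/4 I^A I^A, 1/2 I^A i, 1/4 i i.
Crossing each possibility with the father I^B I^B and summing P(type B): 1/4·0 + 1/2·1/2 + 1/4·1 = 1/2.
Similarly for Rh via the mother's Rh distribution: P(Rh+) = 1.
Independent loci: 1/2 × 1 = 1/2.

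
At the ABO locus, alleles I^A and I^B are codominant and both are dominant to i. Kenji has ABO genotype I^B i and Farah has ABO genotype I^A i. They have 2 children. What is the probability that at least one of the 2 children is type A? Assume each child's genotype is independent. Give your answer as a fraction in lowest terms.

7/16

ABO cross I^B i × I^A i → 1/4 O, 1/4 A, 1/4 B, 1/4 AB.
So P(type A) = 1/4 per child.
P(none) = (3/4)^2 = 9/16; P(at least one) = 1 − 9/16 = 7/16.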